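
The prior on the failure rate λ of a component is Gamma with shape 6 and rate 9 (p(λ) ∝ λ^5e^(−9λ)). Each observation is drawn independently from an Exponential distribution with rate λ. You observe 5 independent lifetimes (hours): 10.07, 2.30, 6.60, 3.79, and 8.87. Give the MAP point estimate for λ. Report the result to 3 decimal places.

The Exponential(rate=λ) likelihood is ∝ λ^n e^(−λΣtᵢ). Here n = 5 and Σtᵢ = 10.07 + 2.30 + 6.60 + 3.79 + 8.87 = 31.63.
Posterior ∝ λ^5e^(−9λ) · λ^5e^(−31.63λ) = λ^10e^(−40.63λ), i.e. Gamma(11, 40.63).
Mode = (a−1)/b = 10/40.63 ≈ 0.246.

λ̂_MAP = 0.246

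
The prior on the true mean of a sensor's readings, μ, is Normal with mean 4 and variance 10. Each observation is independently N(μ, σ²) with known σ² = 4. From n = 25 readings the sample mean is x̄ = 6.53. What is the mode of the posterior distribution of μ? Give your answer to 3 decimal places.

n = 25, x̄ = 6.53.
For a Normal prior and Normal likelihood with known variance, the posterior is Normal; its mode equals its mean, the precision-weighted average.
Prior precision 1/σ₀² = 1/10 = 0.1; data precision n/σ² = 25/4 = 6.25.
μ̂ = (0.1·4 + 6.25·6.53) / (0.1 + 6.25) = 41.2125/6.35 = 3297/508 ≈ 6.490.

μ̂_MAP = 6.490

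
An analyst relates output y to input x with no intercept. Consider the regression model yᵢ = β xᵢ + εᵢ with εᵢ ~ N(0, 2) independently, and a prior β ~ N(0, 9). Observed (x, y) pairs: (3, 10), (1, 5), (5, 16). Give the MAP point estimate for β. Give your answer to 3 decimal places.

β̂_MAP = 3.265

log p(β | y) = −Σ(yᵢ − βxᵢ)²/(2·2) − β²/(2·9) + const.
Setting the derivative to zero: Σxᵢ(yᵢ − βxᵢ)/2 − β/9 = 0, so β = Σxᵢyᵢ / (Σxᵢ² + σ²/τ²).
Σxᵢyᵢ = 3·10 + 1·5 + 5·16 = 115; Σxᵢ² = 35; σ²/τ² = 2/9.
β̂_MAP = 115 / (35 + 2/9) = 115/(317/9) = 1035/317 ≈ 3.265.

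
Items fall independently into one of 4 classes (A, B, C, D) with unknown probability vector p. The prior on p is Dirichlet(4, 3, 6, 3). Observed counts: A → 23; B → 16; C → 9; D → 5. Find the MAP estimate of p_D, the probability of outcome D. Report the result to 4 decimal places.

MAP estimate of p_D = 0.1077

The posterior is Dirichlet(αᵢ + nᵢ) = Dirichlet(27, 19, 15, 8).
For a Dirichlet(a₁,…,a_K) with all aᵢ > 1, the mode has j-th component (aⱼ − 1)/(Σaᵢ − K).
Here Σaᵢ = 69 and K = 4, so p_D = (8 − 1)/(69 − 4) = 7/65 ≈ 0.1077.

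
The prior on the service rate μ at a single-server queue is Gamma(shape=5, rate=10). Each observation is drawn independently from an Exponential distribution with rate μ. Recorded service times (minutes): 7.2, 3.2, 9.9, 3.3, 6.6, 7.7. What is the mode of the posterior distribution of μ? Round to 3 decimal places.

μ̂_MAP = 0.209

The Exponential(rate=μ) likelihood is ∝ μ^n e^(−μΣtᵢ). Here n = 6 and Σtᵢ = 7.2 + 3.2 + 9.9 + 3.3 + 6.6 + 7.7 = 37.9.
Posterior ∝ μ^4e^(−10μ) · μ^6e^(−37.9μ) = μ^10e^(−47.9μ), i.e. Gamma(11, 47.9).
Mode = (a−1)/b = 10/47.9 ≈ 0.209.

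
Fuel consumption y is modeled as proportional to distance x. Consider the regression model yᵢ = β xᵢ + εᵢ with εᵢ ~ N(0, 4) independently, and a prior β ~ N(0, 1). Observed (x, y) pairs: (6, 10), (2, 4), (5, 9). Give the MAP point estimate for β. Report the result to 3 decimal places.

log p(β | y) = −Σ(yᵢ − βxᵢ)²/(2·4) − β²/(2·1) + const.
Setting the derivative to zero: Σxᵢ(yᵢ − βxᵢ)/4 − β/1 = 0, so β = Σxᵢyᵢ / (Σxᵢ² + σ²/τ²).
Σxᵢyᵢ = 6·10 + 2·4 + 5·9 = 113; Σxᵢ² = 65; σ²/τ² = 4.
β̂_MAP = 113 / (65 + 4) = 113/69 ≈ 1.638.

β̂_MAP = 1.638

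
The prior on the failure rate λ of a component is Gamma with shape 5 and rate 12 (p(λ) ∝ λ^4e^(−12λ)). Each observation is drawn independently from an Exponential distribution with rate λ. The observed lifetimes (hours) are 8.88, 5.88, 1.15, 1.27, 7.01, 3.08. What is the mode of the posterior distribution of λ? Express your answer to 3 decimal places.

λ̂_MAP = 0.255

The Exponential(rate=λ) likelihood is ∝ λ^n e^(−λΣtᵢ). Here n = 6 and Σtᵢ = 8.88 + 5.88 + 1.15 + 1.27 + 7.01 + 3.08 = 27.27.
Posterior ∝ λ^4e^(−12λ) · λ^6e^(−27.27λ) = λ^10e^(−39.27λ), i.e. Gamma(11, 39.27).
Mode = (a−1)/b = 10/39.27 ≈ 0.255.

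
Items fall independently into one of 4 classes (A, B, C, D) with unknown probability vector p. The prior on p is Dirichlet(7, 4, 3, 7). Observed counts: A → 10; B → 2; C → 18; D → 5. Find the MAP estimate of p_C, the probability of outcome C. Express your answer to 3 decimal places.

MAP estimate of p_C = 0.385

The posterior is Dirichlet(αᵢ + nᵢ) = Dirichlet(17, 6, 21, 12).
For a Dirichlet(a₁,…,a_K) with all aᵢ > 1, the mode has j-th component (aⱼ − 1)/(Σaᵢ − K).
Here Σaᵢ = 56 and K = 4, so p_C = (21 − 1)/(56 − 4) = 20/52 ≈ 0.385.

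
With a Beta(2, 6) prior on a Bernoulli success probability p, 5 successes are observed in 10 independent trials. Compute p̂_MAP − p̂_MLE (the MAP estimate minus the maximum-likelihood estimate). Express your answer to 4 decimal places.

Posterior is Beta(7, 11); MAP = (7−1)/(18−2) = 6/16 ≈ 0.37500.
MLE ignores the prior: p̂_MLE = k/n = 5/10 ≈ 0.50000.
Difference = 6/16 − 5/10 = -1/8 ≈ -0.1250.

MAP − MLE = -0.1250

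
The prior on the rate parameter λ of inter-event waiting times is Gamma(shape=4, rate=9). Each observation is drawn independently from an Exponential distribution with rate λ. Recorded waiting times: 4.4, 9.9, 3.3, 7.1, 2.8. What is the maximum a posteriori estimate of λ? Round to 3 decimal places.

The Exponential(rate=λ) likelihood is ∝ λ^n e^(−λΣtᵢ). Here n = 5 and Σtᵢ = 4.4 + 9.9 + 3.3 + 7.1 + 2.8 = 27.5.
Posterior ∝ λ^3e^(−9λ) · λ^5e^(−27.5λ) = λ^8e^(−36.5λ), i.e. Gamma(9, 36.5).
Mode = (a−1)/b = 8/36.5 ≈ 0.219.

λ̂_MAP = 0.219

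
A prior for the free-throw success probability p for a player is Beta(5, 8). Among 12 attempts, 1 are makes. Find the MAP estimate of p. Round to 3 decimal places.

Prior: Beta(5, 8).
Data: 1 success in 12 trials. The binomial likelihood contributes p(1−p)^11, so the posterior is Beta(5+1, 8+11) = Beta(6, 19).
For Beta(a, b) with a, b > 1 the mode is (a−1)/(a+b−2) = 5/23 ≈ 0.217.

p̂_MAP = 0.217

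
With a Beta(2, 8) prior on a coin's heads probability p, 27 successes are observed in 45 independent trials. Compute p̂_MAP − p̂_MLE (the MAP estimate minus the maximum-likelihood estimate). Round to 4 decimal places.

Posterior is Beta(29, 26); MAP = (29−1)/(55−2) = 28/53 ≈ 0.52830.
MLE ignores the prior: p̂_MLE = k/n = 27/45 ≈ 0.60000.
Difference = 28/53 − 27/45 = -19/265 ≈ -0.0717.

MAP − MLE = -0.0717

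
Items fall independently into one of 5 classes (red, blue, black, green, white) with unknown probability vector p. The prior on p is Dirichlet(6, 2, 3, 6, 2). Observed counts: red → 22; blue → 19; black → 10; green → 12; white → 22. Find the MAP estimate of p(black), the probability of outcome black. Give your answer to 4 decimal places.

The posterior is Dirichlet(αᵢ + nᵢ) = Dirichlet(28, 21, 13, 18, 24).
For a Dirichlet(a₁,…,a_K) with all aᵢ > 1, the mode has j-th component (aⱼ − 1)/(Σaᵢ − K).
Here Σaᵢ = 104 and K = 5, so p(black) = (13 − 1)/(104 − 5) = 12/99 ≈ 0.1212.

MAP estimate of p(black) = 0.1212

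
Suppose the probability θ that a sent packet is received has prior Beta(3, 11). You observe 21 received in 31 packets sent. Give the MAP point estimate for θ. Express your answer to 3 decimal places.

Prior: Beta(3, 11).
Data: 21 successes in 31 trials. The binomial likelihood contributes θ^21(1−θ)^10, so the posterior is Beta(3+21, 11+10) = Beta(24, 21).
For Beta(a, b) with a, b > 1 the mode is (a−1)/(a+b−2) = 23/43 ≈ 0.535.

θ̂_MAP = 0.535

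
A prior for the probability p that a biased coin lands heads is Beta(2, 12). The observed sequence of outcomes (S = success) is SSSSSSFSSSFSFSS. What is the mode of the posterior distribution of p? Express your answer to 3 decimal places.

p̂_MAP = 0.481

Prior: Beta(2, 12).
Data: 12 successes in 15 trials (from the sequence). The binomial likelihood contributes p^12(1−p)^3, so the posterior is Beta(2+12, 12+3) = Beta(14, 15).
For Beta(a, b) with a, b > 1 the mode is (a−1)/(a+b−2) = 13/27 ≈ 0.481.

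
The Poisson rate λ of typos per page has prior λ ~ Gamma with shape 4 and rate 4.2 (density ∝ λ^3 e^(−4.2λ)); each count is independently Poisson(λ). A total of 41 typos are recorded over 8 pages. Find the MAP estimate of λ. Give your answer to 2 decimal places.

λ̂_MAP = 3.61

Σxᵢ = 41, n = 8.
Posterior ∝ λ^3e^(−4.2λ) · λ^41e^(−8λ) = λ^44e^(−12.2λ), i.e. Gamma(shape=45, rate=12.2).
The mode of a Gamma(a, b) with a ≥ 1 (shape–rate) is (a−1)/b = 44/12.2 ≈ 3.61.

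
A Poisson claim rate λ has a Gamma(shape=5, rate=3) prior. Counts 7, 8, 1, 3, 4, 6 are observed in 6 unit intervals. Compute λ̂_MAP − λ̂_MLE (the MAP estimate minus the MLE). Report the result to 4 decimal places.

MAP − MLE = -1.1667

Σxᵢ = 29. Posterior is Gamma(34, 9); MAP = (34−1)/9 = 33/9 ≈ 3.66667.
MLE = x̄ = 29/6 ≈ 4.83333.
Difference = 33/9 − 29/6 = -7/6 ≈ -1.1667.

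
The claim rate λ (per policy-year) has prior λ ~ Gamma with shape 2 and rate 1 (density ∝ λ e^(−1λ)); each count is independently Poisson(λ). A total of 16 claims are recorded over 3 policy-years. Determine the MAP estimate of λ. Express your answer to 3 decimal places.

λ̂_MAP = 4.250

Σxᵢ = 16, n = 3.
Posterior ∝ λe^(−1λ) · λ^16e^(−3λ) = λ^17e^(−4λ), i.e. Gamma(shape=18, rate=4).
The mode of a Gamma(a, b) with a ≥ 1 (shape–rate) is (a−1)/b = 17/4 ≈ 4.250.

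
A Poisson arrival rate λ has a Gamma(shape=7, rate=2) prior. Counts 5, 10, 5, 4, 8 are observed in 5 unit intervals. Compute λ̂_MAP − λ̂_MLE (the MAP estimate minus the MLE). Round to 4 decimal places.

MAP − MLE = -0.9714

Σxᵢ = 32. Posterior is Gamma(39, 7); MAP = (39−1)/7 = 38/7 ≈ 5.42857.
MLE = x̄ = 32/5 ≈ 6.40000.
Difference = 38/7 − 32/5 = -34/35 ≈ -0.9714.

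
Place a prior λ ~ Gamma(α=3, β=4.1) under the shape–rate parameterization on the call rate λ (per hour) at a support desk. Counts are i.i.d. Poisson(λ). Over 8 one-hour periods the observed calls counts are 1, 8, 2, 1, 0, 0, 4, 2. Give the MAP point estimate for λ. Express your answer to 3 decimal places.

Σxᵢ = 1+8+2+1+0+0+4+2 = 18, with n = 8.
Posterior ∝ λ^2e^(−4.1λ) · λ^18e^(−8λ) = λ^20e^(−12.1λ), i.e. Gamma(shape=21, rate=12.1).
The mode of a Gamma(a, b) with a ≥ 1 (shape–rate) is (a−1)/b = 20/12.1 ≈ 1.653.

λ̂_MAP = 1.653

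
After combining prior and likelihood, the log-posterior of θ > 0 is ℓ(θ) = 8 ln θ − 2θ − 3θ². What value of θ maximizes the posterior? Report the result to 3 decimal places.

ℓ'(θ) = 8/θ − 2 − 6θ. Setting this to zero and multiplying by θ: 6θ² + 2θ − 8 = 0.
θ = (−2 + √(2² + 4·6·8)) / (2·6) = (−2 + √196) / 12 = (−2 + 14)/12 = 1.
ℓ''(θ) = −8/θ² − 6 < 0, confirming a maximum.

θ̂_MAP = 1.000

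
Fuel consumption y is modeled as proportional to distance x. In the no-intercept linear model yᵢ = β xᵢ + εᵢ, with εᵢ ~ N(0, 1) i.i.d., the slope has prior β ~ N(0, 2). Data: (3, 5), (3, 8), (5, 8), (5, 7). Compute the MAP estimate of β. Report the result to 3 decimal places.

β̂_MAP = 1.664

log p(β | y) = −Σ(yᵢ − βxᵢ)²/(2·1) − β²/(2·2) + const.
Setting the derivative to zero: Σxᵢ(yᵢ − βxᵢ)/1 − β/2 = 0, so β = Σxᵢyᵢ / (Σxᵢ² + σ²/τ²).
Σxᵢyᵢ = 3·5 + 3·8 + 5·8 + 5·7 = 114; Σxᵢ² = 68; σ²/τ² = 0.5.
β̂_MAP = 114 / (68 + 0.5) = 114/68.5 ≈ 1.664.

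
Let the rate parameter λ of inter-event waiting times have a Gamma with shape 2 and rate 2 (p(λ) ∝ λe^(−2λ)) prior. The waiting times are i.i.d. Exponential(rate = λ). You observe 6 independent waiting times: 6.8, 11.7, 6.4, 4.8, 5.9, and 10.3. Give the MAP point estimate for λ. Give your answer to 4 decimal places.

λ̂_MAP = 0.1461

The Exponential(rate=λ) likelihood is ∝ λ^n e^(−λΣtᵢ). Here n = 6 and Σtᵢ = 6.8 + 11.7 + 6.4 + 4.8 + 5.9 + 10.3 = 45.9.
Posterior ∝ λe^(−2λ) · λ^6e^(−45.9λ) = λ^7e^(−47.9λ), i.e. Gamma(8, 47.9).
Mode = (a−1)/b = 7/47.9 ≈ 0.1461.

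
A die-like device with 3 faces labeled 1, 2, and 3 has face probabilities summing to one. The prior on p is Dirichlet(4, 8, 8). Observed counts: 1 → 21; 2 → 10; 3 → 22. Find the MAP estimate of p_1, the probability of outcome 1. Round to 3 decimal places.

MAP estimate: 0.343

The posterior is Dirichlet(αᵢ + nᵢ) = Dirichlet(25, 18, 30).
For a Dirichlet(a₁,…,a_K) with all aᵢ > 1, the mode has j-th component (aⱼ − 1)/(Σaᵢ − K).
Here Σaᵢ = 73 and K = 3, so p_1 = (25 − 1)/(73 − 3) = 24/70 ≈ 0.343.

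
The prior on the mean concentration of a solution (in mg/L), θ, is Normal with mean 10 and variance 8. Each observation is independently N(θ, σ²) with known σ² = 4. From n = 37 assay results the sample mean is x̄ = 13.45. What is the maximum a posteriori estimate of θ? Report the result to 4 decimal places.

n = 37, x̄ = 13.45.
For a Normal prior and Normal likelihood with known variance, the posterior is Normal; its mode equals its mean, the precision-weighted average.
Prior precision 1/σ₀² = 1/8 = 0.125; data precision n/σ² = 37/4 = 9.25.
θ̂ = (0.125·10 + 9.25·13.45) / (0.125 + 9.25) = 125.6625/9.375 = 13.4040.

θ̂_MAP = 13.4040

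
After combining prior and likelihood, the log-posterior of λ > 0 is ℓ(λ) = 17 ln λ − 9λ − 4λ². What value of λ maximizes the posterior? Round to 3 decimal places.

ℓ'(λ) = 17/λ − 9 − 8λ. Setting this to zero and multiplying by λ: 8λ² + 9λ − 17 = 0.
λ = (−9 + √(9² + 4·8·17)) / (2·8) = (−9 + √625) / 16 = (−9 + 25)/16 = 1.
ℓ''(λ) = −17/λ² − 8 < 0, confirming a maximum.

λ̂_MAP = 1.000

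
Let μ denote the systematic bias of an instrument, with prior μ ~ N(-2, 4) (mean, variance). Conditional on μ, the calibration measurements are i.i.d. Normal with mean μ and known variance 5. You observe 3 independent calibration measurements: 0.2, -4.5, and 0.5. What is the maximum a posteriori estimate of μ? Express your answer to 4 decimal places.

μ̂_MAP = -1.4824

n = 3; x̄ = (0.2 + (-4.5) + 0.5)/3 = -3.8/3 = -19/15 ≈ -1.2667.
For a Normal prior and Normal likelihood with known variance, the posterior is Normal; its mode equals its mean, the precision-weighted average.
Prior precision 1/σ₀² = 1/4 = 0.25; data precision n/σ² = 3/5 = 0.6.
μ̂ = (0.25·(-2) + 0.6·(-19/15)) / (0.25 + 0.6) = (-1.26)/0.85 = -126/85 ≈ -1.4824.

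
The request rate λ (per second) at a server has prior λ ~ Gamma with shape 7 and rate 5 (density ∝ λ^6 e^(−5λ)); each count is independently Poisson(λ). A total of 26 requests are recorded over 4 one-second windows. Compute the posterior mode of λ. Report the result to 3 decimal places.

λ̂_MAP = 3.556

Σxᵢ = 26, n = 4.
Posterior ∝ λ^6e^(−5λ) · λ^26e^(−4λ) = λ^32e^(−9λ), i.e. Gamma(shape=33, rate=9).
The mode of a Gamma(a, b) with a ≥ 1 (shape–rate) is (a−1)/b = 32/9 ≈ 3.556.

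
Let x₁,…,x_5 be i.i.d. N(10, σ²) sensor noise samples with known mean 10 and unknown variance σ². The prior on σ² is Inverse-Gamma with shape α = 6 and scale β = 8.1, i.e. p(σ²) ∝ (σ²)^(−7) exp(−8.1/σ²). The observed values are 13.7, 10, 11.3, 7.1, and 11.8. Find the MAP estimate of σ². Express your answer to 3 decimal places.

σ̂²_MAP = 2.275

Sum of squared deviations about the known mean: SS = (13.7−10)² + (10−10)² + (11.3−10)² + (7.1−10)² + (11.8−10)² = 27.03.
The Normal likelihood contributes (σ²)^(−n/2) exp(−SS/(2σ²)), so the posterior is Inverse-Gamma(α + n/2, β + SS/2) = Inverse-Gamma(8.5, 21.615).
The mode of Inverse-Gamma(a, b) is b/(a+1) = 21.615/9.5 ≈ 2.275.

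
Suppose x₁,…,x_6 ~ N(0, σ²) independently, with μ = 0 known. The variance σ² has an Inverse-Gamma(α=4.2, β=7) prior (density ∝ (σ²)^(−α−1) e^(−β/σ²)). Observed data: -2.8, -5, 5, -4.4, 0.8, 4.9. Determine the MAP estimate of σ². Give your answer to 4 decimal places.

Sum of squared deviations about the known mean: SS = (-2.8−0)² + (-5−0)² + (5−0)² + (-4.4−0)² + (0.8−0)² + (4.9−0)² = 101.85.
The Normal likelihood contributes (σ²)^(−n/2) exp(−SS/(2σ²)), so the posterior is Inverse-Gamma(α + n/2, β + SS/2) = Inverse-Gamma(7.2, 57.925).
The mode of Inverse-Gamma(a, b) is b/(a+1) = 57.925/8.2 ≈ 7.0640.

σ̂²_MAP = 7.0640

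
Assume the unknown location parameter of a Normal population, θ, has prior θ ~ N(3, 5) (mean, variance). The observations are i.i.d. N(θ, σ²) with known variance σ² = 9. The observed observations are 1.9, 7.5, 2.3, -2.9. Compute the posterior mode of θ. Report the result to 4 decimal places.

n = 4; x̄ = (1.9 + 7.5 + 2.3 + (-2.9))/4 = 8.8/4 = 2.2.
For a Normal prior and Normal likelihood with known variance, the posterior is Normal; its mode equals its mean, the precision-weighted average.
Prior precision 1/σ₀² = 1/5 = 0.2; data precision n/σ² = 4/9.
θ̂ = (0.2·3 + (4/9)·2.2) / (0.2 + 4/9) = (71/45)/(29/45) = 71/29 ≈ 2.4483.

θ̂_MAP = 2.4483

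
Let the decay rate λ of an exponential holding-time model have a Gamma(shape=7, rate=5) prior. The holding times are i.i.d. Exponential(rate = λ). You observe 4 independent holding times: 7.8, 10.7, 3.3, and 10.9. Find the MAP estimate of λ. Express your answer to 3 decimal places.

λ̂_MAP = 0.265

The Exponential(rate=λ) likelihood is ∝ λ^n e^(−λΣtᵢ). Here n = 4 and Σtᵢ = 7.8 + 10.7 + 3.3 + 10.9 = 32.7.
Posterior ∝ λ^6e^(−5λ) · λ^4e^(−32.7λ) = λ^10e^(−37.7λ), i.e. Gamma(11, 37.7).
Mode = (a−1)/b = 10/37.7 ≈ 0.265.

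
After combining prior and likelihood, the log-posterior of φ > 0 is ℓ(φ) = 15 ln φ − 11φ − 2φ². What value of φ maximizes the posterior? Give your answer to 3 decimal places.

ℓ'(φ) = 15/φ − 11 − 4φ. Setting this to zero and multiplying by φ: 4φ² + 11φ − 15 = 0.
φ = (−11 + √(11² + 4·4·15)) / (2·4) = (−11 + √361) / 8 = (−11 + 19)/8 = 1.
ℓ''(φ) = −15/φ² − 4 < 0, confirming a maximum.

φ̂_MAP = 1.000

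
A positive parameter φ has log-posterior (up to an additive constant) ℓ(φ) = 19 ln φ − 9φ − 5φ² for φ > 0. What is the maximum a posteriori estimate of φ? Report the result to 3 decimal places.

φ̂_MAP = 1.000

ℓ'(φ) = 19/φ − 9 − 10φ. Setting this to zero and multiplying by φ: 10φ² + 9φ − 19 = 0.
φ = (−9 + √(9² + 4·10·19)) / (2·10) = (−9 + √841) / 20 = (−9 + 29)/20 = 1.
ℓ''(φ) = −19/φ² − 10 < 0, confirming a maximum.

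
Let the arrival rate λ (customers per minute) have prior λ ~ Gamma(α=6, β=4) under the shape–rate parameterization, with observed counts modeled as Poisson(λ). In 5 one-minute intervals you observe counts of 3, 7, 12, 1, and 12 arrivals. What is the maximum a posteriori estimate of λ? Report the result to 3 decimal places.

Σxᵢ = 3+7+12+1+12 = 35, with n = 5.
Posterior ∝ λ^5e^(−4λ) · λ^35e^(−5λ) = λ^40e^(−9λ), i.e. Gamma(shape=41, rate=9).
The mode of a Gamma(a, b) with a ≥ 1 (shape–rate) is (a−1)/b = 40/9 ≈ 4.444.

λ̂_MAP = 4.444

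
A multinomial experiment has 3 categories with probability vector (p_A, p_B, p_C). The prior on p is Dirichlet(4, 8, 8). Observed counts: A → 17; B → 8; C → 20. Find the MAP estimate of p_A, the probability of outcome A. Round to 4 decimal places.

MAP estimate of p_A = 0.3226

The posterior is Dirichlet(αᵢ + nᵢ) = Dirichlet(21, 16, 28).
For a Dirichlet(a₁,…,a_K) with all aᵢ > 1, the mode has j-th component (aⱼ − 1)/(Σaᵢ − K).
Here Σaᵢ = 65 and K = 3, so p_A = (21 − 1)/(65 − 3) = 20/62 ≈ 0.3226.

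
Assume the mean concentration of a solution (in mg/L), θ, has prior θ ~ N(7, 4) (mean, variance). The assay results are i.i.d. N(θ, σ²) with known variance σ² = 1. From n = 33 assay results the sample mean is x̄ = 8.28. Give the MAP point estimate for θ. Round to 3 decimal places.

θ̂_MAP = 8.270

n = 33, x̄ = 8.28.
For a Normal prior and Normal likelihood with known variance, the posterior is Normal; its mode equals its mean, the precision-weighted average.
Prior precision 1/σ₀² = 1/4 = 0.25; data precision n/σ² = 33/1 = 33.
θ̂ = (0.25·7 + 33·8.28) / (0.25 + 33) = 274.99/33.25 = 27499/3325 ≈ 8.270.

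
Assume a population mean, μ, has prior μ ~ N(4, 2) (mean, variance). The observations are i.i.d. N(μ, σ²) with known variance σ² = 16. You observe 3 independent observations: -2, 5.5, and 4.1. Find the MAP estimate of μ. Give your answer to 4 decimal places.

n = 3; x̄ = ((-2) + 5.5 + 4.1)/3 = 7.6/3 = 38/15 ≈ 2.5333.
For a Normal prior and Normal likelihood with known variance, the posterior is Normal; its mode equals its mean, the precision-weighted average.
Prior precision 1/σ₀² = 1/2 = 0.5; data precision n/σ² = 3/16 = 0.1875.
μ̂ = (0.5·4 + 0.1875·(38/15)) / (0.5 + 0.1875) = 2.475/0.6875 = 3.6000.

μ̂_MAP = 3.6000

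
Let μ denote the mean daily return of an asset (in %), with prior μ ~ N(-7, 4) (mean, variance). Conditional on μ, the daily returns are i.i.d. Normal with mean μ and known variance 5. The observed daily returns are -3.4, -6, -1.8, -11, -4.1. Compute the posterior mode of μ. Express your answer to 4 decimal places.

n = 5; x̄ = ((-3.4) + (-6) + (-1.8) + (-11) + (-4.1))/5 = -26.3/5 = -5.26.
For a Normal prior and Normal likelihood with known variance, the posterior is Normal; its mode equals its mean, the precision-weighted average.
Prior precision 1/σ₀² = 1/4 = 0.25; data precision n/σ² = 5/5 = 1.
μ̂ = (0.25·(-7) + 1·(-5.26)) / (0.25 + 1) = (-7.01)/1.25 = -5.6080.

μ̂_MAP = -5.6080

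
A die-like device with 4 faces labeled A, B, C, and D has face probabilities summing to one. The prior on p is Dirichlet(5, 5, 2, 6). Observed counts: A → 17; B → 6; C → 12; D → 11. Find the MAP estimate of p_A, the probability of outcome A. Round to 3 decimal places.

The posterior is Dirichlet(αᵢ + nᵢ) = Dirichlet(22, 11, 14, 17).
For a Dirichlet(a₁,…,a_K) with all aᵢ > 1, the mode has j-th component (aⱼ − 1)/(Σaᵢ − K).
Here Σaᵢ = 64 and K = 4, so p_A = (22 − 1)/(64 − 4) = 21/60 ≈ 0.350.

MAP estimate of p_A = 0.350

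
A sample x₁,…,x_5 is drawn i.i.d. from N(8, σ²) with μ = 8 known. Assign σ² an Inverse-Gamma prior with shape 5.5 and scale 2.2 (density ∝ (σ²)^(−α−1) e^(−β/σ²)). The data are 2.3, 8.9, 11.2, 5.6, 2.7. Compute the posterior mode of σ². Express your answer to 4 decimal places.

Sum of squared deviations about the known mean: SS = (2.3−8)² + (8.9−8)² + (11.2−8)² + (5.6−8)² + (2.7−8)² = 77.39.
The Normal likelihood contributes (σ²)^(−n/2) exp(−SS/(2σ²)), so the posterior is Inverse-Gamma(α + n/2, β + SS/2) = Inverse-Gamma(8, 40.895).
The mode of Inverse-Gamma(a, b) is b/(a+1) = 40.895/9 ≈ 4.5439.

σ̂²_MAP = 4.5439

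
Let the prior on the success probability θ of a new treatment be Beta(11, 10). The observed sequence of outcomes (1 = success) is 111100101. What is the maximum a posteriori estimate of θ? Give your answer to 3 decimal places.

θ̂_MAP = 0.571

Prior: Beta(11, 10).
Data: 6 successes in 9 trials (from the sequence). The binomial likelihood contributes θ^6(1−θ)^3, so the posterior is Beta(11+6, 10+3) = Beta(17, 13).
For Beta(a, b) with a, b > 1 the mode is (a−1)/(a+b−2) = 16/28 ≈ 0.571.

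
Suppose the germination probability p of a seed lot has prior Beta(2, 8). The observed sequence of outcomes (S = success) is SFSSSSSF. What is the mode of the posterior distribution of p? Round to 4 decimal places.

Prior: Beta(2, 8).
Data: 6 successes in 8 trials (from the sequence). The binomial likelihood contributes p^6(1−p)^2, so the posterior is Beta(2+6, 8+2) = Beta(8, 10).
For Beta(a, b) with a, b > 1 the mode is (a−1)/(a+b−2) = 7/16 ≈ 0.4375.

p̂_MAP = 0.4375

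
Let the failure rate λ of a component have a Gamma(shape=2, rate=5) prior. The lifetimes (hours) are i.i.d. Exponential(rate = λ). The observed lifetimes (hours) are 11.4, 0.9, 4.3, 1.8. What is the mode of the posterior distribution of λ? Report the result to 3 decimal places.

λ̂_MAP = 0.214

The Exponential(rate=λ) likelihood is ∝ λ^n e^(−λΣtᵢ). Here n = 4 and Σtᵢ = 11.4 + 0.9 + 4.3 + 1.8 = 18.4.
Posterior ∝ λe^(−5λ) · λ^4e^(−18.4λ) = λ^5e^(−23.4λ), i.e. Gamma(6, 23.4).
Mode = (a−1)/b = 5/23.4 ≈ 0.214.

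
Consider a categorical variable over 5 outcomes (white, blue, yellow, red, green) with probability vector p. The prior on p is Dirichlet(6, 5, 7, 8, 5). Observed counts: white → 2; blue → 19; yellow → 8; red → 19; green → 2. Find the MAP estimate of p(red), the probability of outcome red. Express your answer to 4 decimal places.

The posterior is Dirichlet(αᵢ + nᵢ) = Dirichlet(8, 24, 15, 27, 7).
For a Dirichlet(a₁,…,a_K) with all aᵢ > 1, the mode has j-th component (aⱼ − 1)/(Σaᵢ − K).
Here Σaᵢ = 81 and K = 5, so p(red) = (27 − 1)/(81 − 5) = 26/76 ≈ 0.3421.

MAP estimate of p(red) = 0.3421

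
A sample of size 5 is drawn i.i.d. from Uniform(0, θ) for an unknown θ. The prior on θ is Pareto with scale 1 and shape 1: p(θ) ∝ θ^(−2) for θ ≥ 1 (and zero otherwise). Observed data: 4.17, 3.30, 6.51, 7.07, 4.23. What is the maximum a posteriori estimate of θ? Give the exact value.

θ̂_MAP = 7.07

The Uniform(0, θ) likelihood is θ^(−n) for θ ≥ max(xᵢ), zero otherwise. Here max(xᵢ) = 7.07.
Posterior ∝ θ^(−2) · θ^(−5) = θ^(−7) on θ ≥ max(1, 7.07) = 7.07.
This density is strictly decreasing in θ, so the posterior mode lies at the lower boundary of the support.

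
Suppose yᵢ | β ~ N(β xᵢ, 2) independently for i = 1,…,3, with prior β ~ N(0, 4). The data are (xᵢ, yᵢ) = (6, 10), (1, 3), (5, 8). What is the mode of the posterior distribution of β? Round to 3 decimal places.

β̂_MAP = 1.648

log p(β | y) = −Σ(yᵢ − βxᵢ)²/(2·2) − β²/(2·4) + const.
Setting the derivative to zero: Σxᵢ(yᵢ − βxᵢ)/2 − β/4 = 0, so β = Σxᵢyᵢ / (Σxᵢ² + σ²/τ²).
Σxᵢyᵢ = 6·10 + 1·3 + 5·8 = 103; Σxᵢ² = 62; σ²/τ² = 0.5.
β̂_MAP = 103 / (62 + 0.5) = 103/62.5 ≈ 1.648.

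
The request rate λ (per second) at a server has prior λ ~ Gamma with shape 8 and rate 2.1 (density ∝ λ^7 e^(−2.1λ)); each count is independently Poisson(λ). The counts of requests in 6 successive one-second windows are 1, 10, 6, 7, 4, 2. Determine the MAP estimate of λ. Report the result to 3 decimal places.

λ̂_MAP = 4.568

Σxᵢ = 1+10+6+7+4+2 = 30, with n = 6.
Posterior ∝ λ^7e^(−2.1λ) · λ^30e^(−6λ) = λ^37e^(−8.1λ), i.e. Gamma(shape=38, rate=8.1).
The mode of a Gamma(a, b) with a ≥ 1 (shape–rate) is (a−1)/b = 37/8.1 ≈ 4.568.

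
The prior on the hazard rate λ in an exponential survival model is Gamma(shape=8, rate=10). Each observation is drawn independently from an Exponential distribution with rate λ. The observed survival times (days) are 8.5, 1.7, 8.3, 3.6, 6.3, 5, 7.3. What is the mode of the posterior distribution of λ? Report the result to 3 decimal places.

The Exponential(rate=λ) likelihood is ∝ λ^n e^(−λΣtᵢ). Here n = 7 and Σtᵢ = 8.5 + 1.7 + 8.3 + 3.6 + 6.3 + 5 + 7.3 = 40.7.
Posterior ∝ λ^7e^(−10λ) · λ^7e^(−40.7λ) = λ^14e^(−50.7λ), i.e. Gamma(15, 50.7).
Mode = (a−1)/b = 14/50.7 ≈ 0.276.

λ̂_MAP = 0.276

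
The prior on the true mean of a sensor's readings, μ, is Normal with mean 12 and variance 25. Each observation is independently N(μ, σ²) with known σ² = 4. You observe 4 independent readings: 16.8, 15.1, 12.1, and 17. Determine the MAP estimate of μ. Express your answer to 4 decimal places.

n = 4; x̄ = (16.8 + 15.1 + 12.1 + 17)/4 = 61/4 = 15.25.
For a Normal prior and Normal likelihood with known variance, the posterior is Normal; its mode equals its mean, the precision-weighted average.
Prior precision 1/σ₀² = 1/25 = 0.04; data precision n/σ² = 4/4 = 1.
μ̂ = (0.04·12 + 1·15.25) / (0.04 + 1) = 15.73/1.04 = 15.1250.

μ̂_MAP = 15.1250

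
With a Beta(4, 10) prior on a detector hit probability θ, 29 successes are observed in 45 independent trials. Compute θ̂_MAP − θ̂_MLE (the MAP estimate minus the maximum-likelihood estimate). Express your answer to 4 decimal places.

MAP − MLE = -0.0830

Posterior is Beta(33, 26); MAP = (33−1)/(59−2) = 32/57 ≈ 0.56140.
MLE ignores the prior: θ̂_MLE = k/n = 29/45 ≈ 0.64444.
Difference = 32/57 − 29/45 = -71/855 ≈ -0.0830.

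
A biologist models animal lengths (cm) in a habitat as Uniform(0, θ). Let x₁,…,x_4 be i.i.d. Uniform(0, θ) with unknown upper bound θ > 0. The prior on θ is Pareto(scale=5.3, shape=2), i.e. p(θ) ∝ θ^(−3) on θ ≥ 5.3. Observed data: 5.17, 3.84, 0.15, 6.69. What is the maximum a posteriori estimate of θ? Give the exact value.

The Uniform(0, θ) likelihood is θ^(−n) for θ ≥ max(xᵢ), zero otherwise. Here max(xᵢ) = 6.69.
Posterior ∝ θ^(−3) · θ^(−4) = θ^(−7) on θ ≥ max(5.3, 6.69) = 6.69.
This density is strictly decreasing in θ, so the posterior mode lies at the lower boundary of the support.

θ̂_MAP = 6.69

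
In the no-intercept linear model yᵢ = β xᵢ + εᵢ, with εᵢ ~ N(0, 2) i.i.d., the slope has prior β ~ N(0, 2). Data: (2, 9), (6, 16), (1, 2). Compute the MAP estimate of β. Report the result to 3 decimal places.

β̂_MAP = 2.762

log p(β | y) = −Σ(yᵢ − βxᵢ)²/(2·2) − β²/(2·2) + const.
Setting the derivative to zero: Σxᵢ(yᵢ − βxᵢ)/2 − β/2 = 0, so β = Σxᵢyᵢ / (Σxᵢ² + σ²/τ²).
Σxᵢyᵢ = 2·9 + 6·16 + 1·2 = 116; Σxᵢ² = 41; σ²/τ² = 1.
β̂_MAP = 116 / (41 + 1) = 116/42 ≈ 2.762.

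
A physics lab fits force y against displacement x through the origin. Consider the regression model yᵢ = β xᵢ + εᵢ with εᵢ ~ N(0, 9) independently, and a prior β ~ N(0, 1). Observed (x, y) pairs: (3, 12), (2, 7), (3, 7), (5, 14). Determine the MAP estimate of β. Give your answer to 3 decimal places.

log p(β | y) = −Σ(yᵢ − βxᵢ)²/(2·9) − β²/(2·1) + const.
Setting the derivative to zero: Σxᵢ(yᵢ − βxᵢ)/9 − β/1 = 0, so β = Σxᵢyᵢ / (Σxᵢ² + σ²/τ²).
Σxᵢyᵢ = 3·12 + 2·7 + 3·7 + 5·14 = 141; Σxᵢ² = 47; σ²/τ² = 9.
β̂_MAP = 141 / (47 + 9) = 141/56 ≈ 2.518.

β̂_MAP = 2.518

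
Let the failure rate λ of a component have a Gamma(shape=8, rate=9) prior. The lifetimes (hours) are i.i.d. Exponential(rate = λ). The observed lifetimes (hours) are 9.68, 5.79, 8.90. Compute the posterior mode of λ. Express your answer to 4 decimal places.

λ̂_MAP = 0.2997

The Exponential(rate=λ) likelihood is ∝ λ^n e^(−λΣtᵢ). Here n = 3 and Σtᵢ = 9.68 + 5.79 + 8.90 = 24.37.
Posterior ∝ λ^7e^(−9λ) · λ^3e^(−24.37λ) = λ^10e^(−33.37λ), i.e. Gamma(11, 33.37).
Mode = (a−1)/b = 10/33.37 ≈ 0.2997.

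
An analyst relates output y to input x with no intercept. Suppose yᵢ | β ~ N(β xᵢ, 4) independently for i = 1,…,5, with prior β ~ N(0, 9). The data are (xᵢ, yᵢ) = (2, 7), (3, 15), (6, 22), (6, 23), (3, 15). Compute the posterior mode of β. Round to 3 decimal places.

log p(β | y) = −Σ(yᵢ − βxᵢ)²/(2·4) − β²/(2·9) + const.
Setting the derivative to zero: Σxᵢ(yᵢ − βxᵢ)/4 − β/9 = 0, so β = Σxᵢyᵢ / (Σxᵢ² + σ²/τ²).
Σxᵢyᵢ = 2·7 + 3·15 + 6·22 + 6·23 + 3·15 = 374; Σxᵢ² = 94; σ²/τ² = 4/9.
β̂_MAP = 374 / (94 + 4/9) = 374/(850/9) = 99/25 ≈ 3.960.

β̂_MAP = 3.960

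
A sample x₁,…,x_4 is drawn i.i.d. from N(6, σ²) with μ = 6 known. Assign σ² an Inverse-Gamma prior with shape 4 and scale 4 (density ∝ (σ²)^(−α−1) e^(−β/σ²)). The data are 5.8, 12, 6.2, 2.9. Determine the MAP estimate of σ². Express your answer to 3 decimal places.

Sum of squared deviations about the known mean: SS = (5.8−6)² + (12−6)² + (6.2−6)² + (2.9−6)² = 45.69.
The Normal likelihood contributes (σ²)^(−n/2) exp(−SS/(2σ²)), so the posterior is Inverse-Gamma(α + n/2, β + SS/2) = Inverse-Gamma(6, 26.845).
The mode of Inverse-Gamma(a, b) is b/(a+1) = 26.845/7 ≈ 3.835.

σ̂²_MAP = 3.835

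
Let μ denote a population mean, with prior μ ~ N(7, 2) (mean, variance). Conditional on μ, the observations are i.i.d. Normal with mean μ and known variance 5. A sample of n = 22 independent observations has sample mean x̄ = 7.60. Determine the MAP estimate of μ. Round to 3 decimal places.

n = 22, x̄ = 7.60.
For a Normal prior and Normal likelihood with known variance, the posterior is Normal; its mode equals its mean, the precision-weighted average.
Prior precision 1/σ₀² = 1/2 = 0.5; data precision n/σ² = 22/5 = 4.4.
μ̂ = (0.5·7 + 4.4·7.6) / (0.5 + 4.4) = 36.94/4.9 = 1847/245 ≈ 7.539.

μ̂_MAP = 7.539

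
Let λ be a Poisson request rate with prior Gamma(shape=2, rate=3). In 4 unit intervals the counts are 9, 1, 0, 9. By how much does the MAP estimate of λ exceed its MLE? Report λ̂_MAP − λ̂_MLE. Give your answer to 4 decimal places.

MAP − MLE = -1.8929

Σxᵢ = 19. Posterior is Gamma(21, 7); MAP = (21−1)/7 = 20/7 ≈ 2.85714.
MLE = x̄ = 19/4 ≈ 4.75000.
Difference = 20/7 − 19/4 = -53/28 ≈ -1.8929.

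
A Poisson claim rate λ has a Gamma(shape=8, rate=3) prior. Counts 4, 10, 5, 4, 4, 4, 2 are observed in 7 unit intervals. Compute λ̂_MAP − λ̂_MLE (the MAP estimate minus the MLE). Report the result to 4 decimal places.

MAP − MLE = -0.7143

Σxᵢ = 33. Posterior is Gamma(41, 10); MAP = (41−1)/10 = 40/10 ≈ 4.00000.
MLE = x̄ = 33/7 ≈ 4.71429.
Difference = 40/10 − 33/7 = -5/7 ≈ -0.7143.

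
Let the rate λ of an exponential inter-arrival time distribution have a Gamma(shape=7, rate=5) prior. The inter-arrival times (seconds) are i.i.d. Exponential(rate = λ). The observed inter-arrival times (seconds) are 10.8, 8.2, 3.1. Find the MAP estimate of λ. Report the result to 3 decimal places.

The Exponential(rate=λ) likelihood is ∝ λ^n e^(−λΣtᵢ). Here n = 3 and Σtᵢ = 10.8 + 8.2 + 3.1 = 22.1.
Posterior ∝ λ^6e^(−5λ) · λ^3e^(−22.1λ) = λ^9e^(−27.1λ), i.e. Gamma(10, 27.1).
Mode = (a−1)/b = 9/27.1 ≈ 0.332.

λ̂_MAP = 0.332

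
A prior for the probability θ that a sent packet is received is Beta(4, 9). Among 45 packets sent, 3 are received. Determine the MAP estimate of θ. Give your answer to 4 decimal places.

Prior: Beta(4, 9).
Data: 3 successes in 45 trials. The binomial likelihood contributes θ^3(1−θ)^42, so the posterior is Beta(4+3, 9+42) = Beta(7, 51).
For Beta(a, b) with a, b > 1 the mode is (a−1)/(a+b−2) = 6/56 ≈ 0.1071.

θ̂_MAP = 0.1071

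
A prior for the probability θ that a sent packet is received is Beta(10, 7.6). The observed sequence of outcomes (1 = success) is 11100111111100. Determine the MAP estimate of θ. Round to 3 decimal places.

θ̂_MAP = 0.642

Prior: Beta(10, 7.6).
Data: 10 successes in 14 trials (from the sequence). The binomial likelihood contributes θ^10(1−θ)^4, so the posterior is Beta(10+10, 7.6+4) = Beta(20, 11.6).
For Beta(a, b) with a, b > 1 the mode is (a−1)/(a+b−2) = 19/29.6 ≈ 0.642.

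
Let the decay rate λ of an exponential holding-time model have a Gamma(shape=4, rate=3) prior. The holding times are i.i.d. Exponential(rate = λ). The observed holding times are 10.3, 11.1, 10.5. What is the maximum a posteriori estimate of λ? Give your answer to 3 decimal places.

λ̂_MAP = 0.172

The Exponential(rate=λ) likelihood is ∝ λ^n e^(−λΣtᵢ). Here n = 3 and Σtᵢ = 10.3 + 11.1 + 10.5 = 31.9.
Posterior ∝ λ^3e^(−3λ) · λ^3e^(−31.9λ) = λ^6e^(−34.9λ), i.e. Gamma(7, 34.9).
Mode = (a−1)/b = 6/34.9 ≈ 0.172.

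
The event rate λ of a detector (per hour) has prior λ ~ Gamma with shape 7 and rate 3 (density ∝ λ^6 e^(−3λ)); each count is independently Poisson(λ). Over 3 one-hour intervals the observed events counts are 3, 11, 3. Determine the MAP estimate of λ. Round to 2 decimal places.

Σxᵢ = 3+11+3 = 17, with n = 3.
Posterior ∝ λ^6e^(−3λ) · λ^17e^(−3λ) = λ^23e^(−6λ), i.e. Gamma(shape=24, rate=6).
The mode of a Gamma(a, b) with a ≥ 1 (shape–rate) is (a−1)/b = 23/6 ≈ 3.83.

λ̂_MAP = 3.83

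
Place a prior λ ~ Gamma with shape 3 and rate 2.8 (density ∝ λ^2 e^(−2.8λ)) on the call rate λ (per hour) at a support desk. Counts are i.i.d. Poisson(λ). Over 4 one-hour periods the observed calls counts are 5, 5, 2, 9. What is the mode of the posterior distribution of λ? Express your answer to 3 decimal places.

λ̂_MAP = 3.382

Σxᵢ = 5+5+2+9 = 21, with n = 4.
Posterior ∝ λ^2e^(−2.8λ) · λ^21e^(−4λ) = λ^23e^(−6.8λ), i.e. Gamma(shape=24, rate=6.8).
The mode of a Gamma(a, b) with a ≥ 1 (shape–rate) is (a−1)/b = 23/6.8 ≈ 3.382.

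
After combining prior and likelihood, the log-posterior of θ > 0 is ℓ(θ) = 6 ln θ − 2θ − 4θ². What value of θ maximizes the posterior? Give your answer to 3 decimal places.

θ̂_MAP = 0.750

ℓ'(θ) = 6/θ − 2 − 8θ. Setting this to zero and multiplying by θ: 8θ² + 2θ − 6 = 0.
θ = (−2 + √(2² + 4·8·6)) / (2·8) = (−2 + √196) / 16 = (−2 + 14)/16 = 3/4.
ℓ''(θ) = −6/θ² − 8 < 0, confirming a maximum.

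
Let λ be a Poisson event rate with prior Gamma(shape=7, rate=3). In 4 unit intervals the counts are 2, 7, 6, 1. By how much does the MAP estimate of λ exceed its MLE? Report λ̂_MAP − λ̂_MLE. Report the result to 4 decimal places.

MAP − MLE = -0.8571

Σxᵢ = 16. Posterior is Gamma(23, 7); MAP = (23−1)/7 = 22/7 ≈ 3.14286.
MLE = x̄ = 16/4 ≈ 4.00000.
Difference = 22/7 − 16/4 = -6/7 ≈ -0.8571.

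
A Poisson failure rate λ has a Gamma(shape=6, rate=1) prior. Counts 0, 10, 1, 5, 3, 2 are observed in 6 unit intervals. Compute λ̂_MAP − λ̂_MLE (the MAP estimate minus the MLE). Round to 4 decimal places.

Σxᵢ = 21. Posterior is Gamma(27, 7); MAP = (27−1)/7 = 26/7 ≈ 3.71429.
MLE = x̄ = 21/6 ≈ 3.50000.
Difference = 26/7 − 21/6 = 3/14 ≈ 0.2143.

MAP − MLE = 0.2143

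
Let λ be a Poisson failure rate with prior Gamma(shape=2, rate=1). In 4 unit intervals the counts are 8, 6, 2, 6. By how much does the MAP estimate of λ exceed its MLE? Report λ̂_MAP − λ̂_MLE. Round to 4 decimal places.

Σxᵢ = 22. Posterior is Gamma(24, 5); MAP = (24−1)/5 = 23/5 ≈ 4.60000.
MLE = x̄ = 22/4 ≈ 5.50000.
Difference = 23/5 − 22/4 = -9/10 ≈ -0.9000.

MAP − MLE = -0.9000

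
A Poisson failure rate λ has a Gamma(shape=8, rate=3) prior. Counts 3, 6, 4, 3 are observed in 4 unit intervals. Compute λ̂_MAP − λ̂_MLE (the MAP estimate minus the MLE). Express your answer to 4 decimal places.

Σxᵢ = 16. Posterior is Gamma(24, 7); MAP = (24−1)/7 = 23/7 ≈ 3.28571.
MLE = x̄ = 16/4 ≈ 4.00000.
Difference = 23/7 − 16/4 = -5/7 ≈ -0.7143.

MAP − MLE = -0.7143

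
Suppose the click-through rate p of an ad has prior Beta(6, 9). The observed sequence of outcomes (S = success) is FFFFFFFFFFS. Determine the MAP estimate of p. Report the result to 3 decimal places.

Prior: Beta(6, 9).
Data: 1 success in 11 trials (from the sequence). The binomial likelihood contributes p(1−p)^10, so the posterior is Beta(6+1, 9+10) = Beta(7, 19).
For Beta(a, b) with a, b > 1 the mode is (a−1)/(a+b−2) = 6/24 ≈ 0.250.

p̂_MAP = 0.250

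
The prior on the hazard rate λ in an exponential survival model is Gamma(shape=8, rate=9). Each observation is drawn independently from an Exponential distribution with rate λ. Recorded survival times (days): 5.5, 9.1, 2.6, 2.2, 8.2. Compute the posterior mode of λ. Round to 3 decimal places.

The Exponential(rate=λ) likelihood is ∝ λ^n e^(−λΣtᵢ). Here n = 5 and Σtᵢ = 5.5 + 9.1 + 2.6 + 2.2 + 8.2 = 27.6.
Posterior ∝ λ^7e^(−9λ) · λ^5e^(−27.6λ) = λ^12e^(−36.6λ), i.e. Gamma(13, 36.6).
Mode = (a−1)/b = 12/36.6 ≈ 0.328.

λ̂_MAP = 0.328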